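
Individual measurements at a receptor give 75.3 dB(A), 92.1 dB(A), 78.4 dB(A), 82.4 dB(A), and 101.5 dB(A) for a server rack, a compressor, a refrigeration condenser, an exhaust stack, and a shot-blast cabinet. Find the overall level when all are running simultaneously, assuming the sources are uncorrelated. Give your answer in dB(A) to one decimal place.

102.0 dB(A)

For uncorrelated sources the intensities add, so convert each level to linear form, sum, and take 10·log₁₀ of the total.
Σ 10^(L/10) = 10^(75.3/10) + 10^(92.1/10) + 10^(78.4/10) + 10^(82.4/10) + 10^(101.5/10) = 1.602e+10.
L_total = 10·log₁₀(1.602e+10) = 102.05 dB(A).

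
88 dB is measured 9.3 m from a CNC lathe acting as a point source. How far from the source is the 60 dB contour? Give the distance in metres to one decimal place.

The 28.0 dB drop corresponds to a distance ratio of 10^(28.0/20) for a point source.
r₂ = 9.3·10^((88−60)/20) = 9.3·10^(28.0/20) = 233.61 m.

233.6 m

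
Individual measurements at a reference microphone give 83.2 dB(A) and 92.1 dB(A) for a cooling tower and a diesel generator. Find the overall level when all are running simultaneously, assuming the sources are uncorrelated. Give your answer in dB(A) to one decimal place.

92.6 dB(A)

For uncorrelated sources the intensities add, so convert each level to linear form, sum, and take 10·log₁₀ of the total.
Σ 10^(L/10) = 10^(83.2/10) + 10^(92.1/10) = 1.831e+09.
L_total = 10·log₁₀(1.831e+09) = 92.63 dB(A).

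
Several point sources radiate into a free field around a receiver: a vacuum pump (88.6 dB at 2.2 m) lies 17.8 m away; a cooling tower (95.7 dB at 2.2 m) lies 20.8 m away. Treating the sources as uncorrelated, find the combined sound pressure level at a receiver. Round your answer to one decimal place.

Apply inverse-square spreading to bring every level to the receiver, then sum 10^(L/10).
vacuum pump: 88.6 − 20·log₁₀(17.8/2.2) = 88.6 − 18.16 = 70.44 dB.
cooling tower: 95.7 − 20·log₁₀(20.8/2.2) = 95.7 − 19.51 = 76.19 dB.
Σ 10^(L/10) = 5.263e+07 → L_total = 10·log₁₀(5.263e+07) = 77.21 dB.

77.2 dB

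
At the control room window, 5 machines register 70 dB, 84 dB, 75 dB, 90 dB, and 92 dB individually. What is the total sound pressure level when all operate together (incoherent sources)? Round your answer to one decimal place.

Incoherent sources combine by intensity addition: L_total = 10·log₁₀(Σ 10^(L_i/10)).
Σ 10^(L/10) = 10^(70/10) + 10^(84/10) + 10^(75/10) + 10^(90/10) + 10^(92/10) = 2.878e+09.
L_total = 10·log₁₀(2.878e+09) = 94.59 dB.

94.6 dB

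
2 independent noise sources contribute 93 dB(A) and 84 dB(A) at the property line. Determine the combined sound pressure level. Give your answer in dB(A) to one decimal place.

Incoherent sources combine by intensity addition: L_total = 10·log₁₀(Σ 10^(L_i/10)).
Σ 10^(L/10) = 10^(93/10) + 10^(84/10) = 2.246e+09.
L_total = 10·log₁₀(2.246e+09) = 93.51 dB(A).

93.5 dB(A)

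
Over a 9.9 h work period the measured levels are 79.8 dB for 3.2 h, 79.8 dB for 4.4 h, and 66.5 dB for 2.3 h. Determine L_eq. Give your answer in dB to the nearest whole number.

Weight each interval's intensity by its duration and average over T = 9.9 h:
Σ tᵢ·10^(Lᵢ/10) = 3.2·10^(79.8/10) + 4.4·10^(79.8/10) + 2.3·10^(66.5/10) = 7.361e+08.
L_eq = 10·log₁₀(7.361e+08/9.9) = 78.71 dB.

79 dB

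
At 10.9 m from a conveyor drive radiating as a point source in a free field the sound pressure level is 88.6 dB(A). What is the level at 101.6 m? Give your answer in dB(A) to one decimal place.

Spherical spreading from a point source gives a 20·log₁₀(r₂/r₁) drop.
L₂ = 88.6 − 20·log₁₀(101.6/10.9) = 88.6 − 19.389 = 69.21 dB(A).

69.2 dB(A)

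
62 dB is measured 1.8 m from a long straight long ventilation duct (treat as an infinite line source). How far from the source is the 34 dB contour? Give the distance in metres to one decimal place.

1135.7 m

Line-source spreading drops the level by 10·log₁₀(r₂/r₁); inverting, r₂/r₁ = 10^(ΔL/10).
r₂ = 1.8·10^((62−34)/10) = 1.8·10^(28.0/10) = 1135.72 m.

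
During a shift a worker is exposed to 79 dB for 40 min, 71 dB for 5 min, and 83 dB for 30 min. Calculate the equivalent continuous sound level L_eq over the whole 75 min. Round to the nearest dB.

81 dB

The energy average is taken in the linear domain: L_eq = 10·log₁₀[(Σ tᵢ·10^(Lᵢ/10))/T], T = 75 min.
Σ tᵢ·10^(Lᵢ/10) = 40·10^(79/10) + 5·10^(71/10) + 30·10^(83/10) = 9.226e+09.
L_eq = 10·log₁₀(9.226e+09/75) = 80.90 dB.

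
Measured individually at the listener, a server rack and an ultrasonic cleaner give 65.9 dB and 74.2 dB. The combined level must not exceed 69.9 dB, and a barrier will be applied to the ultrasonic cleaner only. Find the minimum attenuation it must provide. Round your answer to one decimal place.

6.5 dB

Fixed contribution from the other source: Σ 10^(L/10) = 10^(65.9/10) = 3.890e+06 (65.90 dB).
To meet 69.9 dB overall, the treated ultrasonic cleaner may contribute at most 10^(69.9/10) − 3.890e+06 = 5.882e+06, i.e. 67.70 dB.
So the ultrasonic cleaner must be reduced from 74.2 to 67.70 dB: IL = 6.50 dB.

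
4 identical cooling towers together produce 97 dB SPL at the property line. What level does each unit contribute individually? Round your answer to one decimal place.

For N identical incoherent sources L_total = L₁ + 10·log₁₀ N, so L₁ = 97 − 10·log₁₀(4) = 97 − 6.021.

91.0 dB SPL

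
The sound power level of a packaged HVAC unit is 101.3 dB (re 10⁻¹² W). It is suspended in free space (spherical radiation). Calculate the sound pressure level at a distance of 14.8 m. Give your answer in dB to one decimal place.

L_p = L_w − 10·log₁₀(4π·r²) with r = 14.8 m.
4π·r² = 2753 m², 10·log₁₀ of that is 34.397 dB.
L_p = 101.3 − 34.397 = 66.90 dB.

66.9 dB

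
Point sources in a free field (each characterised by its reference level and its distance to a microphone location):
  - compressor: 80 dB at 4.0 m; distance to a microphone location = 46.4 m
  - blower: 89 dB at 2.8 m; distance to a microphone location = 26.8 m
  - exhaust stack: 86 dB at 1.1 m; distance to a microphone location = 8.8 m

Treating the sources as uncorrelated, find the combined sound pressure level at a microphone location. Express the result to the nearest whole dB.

Apply inverse-square spreading to bring every level to the receiver, then sum 10^(L/10).
compressor: 80 − 20·log₁₀(46.4/4.0) = 80 − 21.29 = 58.71 dB.
blower: 89 − 20·log₁₀(26.8/2.8) = 89 − 19.62 = 69.38 dB.
exhaust stack: 86 − 20·log₁₀(8.8/1.1) = 86 − 18.06 = 67.94 dB.
Σ 10^(L/10) = 1.563e+07 → L_total = 10·log₁₀(1.563e+07) = 71.94 dB.

72 dB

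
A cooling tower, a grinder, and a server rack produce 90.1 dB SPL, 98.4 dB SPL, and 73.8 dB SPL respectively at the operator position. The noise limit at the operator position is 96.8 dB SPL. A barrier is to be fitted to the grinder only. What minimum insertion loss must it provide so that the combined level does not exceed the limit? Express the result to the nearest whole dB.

3 dB

Fixed contribution from the other sources: Σ 10^(L/10) = 10^(90.1/10) + 10^(73.8/10) = 1.047e+09 (90.20 dB SPL).
The limit corresponds to 10^(96.8/10) = 4.786e+09; subtracting the fixed part leaves 3.739e+09 for the grinder, i.e. 95.73 dB SPL.
So the grinder must be reduced from 98.4 to 95.73 dB SPL: IL = 2.67 dB.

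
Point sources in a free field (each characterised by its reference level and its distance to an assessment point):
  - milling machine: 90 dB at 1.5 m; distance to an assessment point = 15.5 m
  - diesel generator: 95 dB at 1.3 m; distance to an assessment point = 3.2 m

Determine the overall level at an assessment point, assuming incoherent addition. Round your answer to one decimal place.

87.3 dB

Propagate each source to the receiver with L = L_ref − 20·log₁₀(r/r_ref), then add intensities.
milling machine: 90 − 20·log₁₀(15.5/1.5) = 90 − 20.28 = 69.72 dB.
diesel generator: 95 − 20·log₁₀(3.2/1.3) = 95 − 7.82 = 87.18 dB.
Σ 10^(L/10) = 5.313e+08 → L_total = 10·log₁₀(5.313e+08) = 87.25 dB.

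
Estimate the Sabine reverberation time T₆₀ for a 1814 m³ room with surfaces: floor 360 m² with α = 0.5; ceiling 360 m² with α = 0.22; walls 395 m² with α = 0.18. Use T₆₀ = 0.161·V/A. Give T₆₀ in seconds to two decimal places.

Summing Sᵢαᵢ: 360·0.5 + 360·0.22 + 395·0.18 = 330.30 m².
T₆₀ = 0.161 × 1814 / 330.30 = 0.884 s.

0.88 s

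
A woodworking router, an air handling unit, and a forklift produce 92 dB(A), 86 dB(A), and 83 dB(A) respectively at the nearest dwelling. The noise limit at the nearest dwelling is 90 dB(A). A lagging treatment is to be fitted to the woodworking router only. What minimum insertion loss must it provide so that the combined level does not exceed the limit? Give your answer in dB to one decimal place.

6.0 dB

The untreated sources together contribute 10^(86/10) + 10^(83/10) = 5.976e+08, i.e. 87.76 dB(A).
The limit corresponds to 10^(90/10) = 1.000e+09; subtracting the fixed part leaves 4.024e+08 for the woodworking router, i.e. 86.05 dB(A).
So the woodworking router must be reduced from 92 to 86.05 dB(A): IL = 5.95 dB.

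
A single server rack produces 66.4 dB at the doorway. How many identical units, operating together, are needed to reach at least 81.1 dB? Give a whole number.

The shortfall is 81.1 − 66.4 = 14.7 dB, and N units add 10·log₁₀ N, so need 10·log₁₀ N ≥ 14.7.
N ≥ 10^(14.7/10) = 29.512, so N = 30.

30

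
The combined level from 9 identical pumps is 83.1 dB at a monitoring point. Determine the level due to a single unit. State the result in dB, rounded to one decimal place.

9 equal contributions raise the level by 10·log₁₀ 9 = 9.542 dB, so each unit alone gives 83.1 − 9.542.

73.6 dB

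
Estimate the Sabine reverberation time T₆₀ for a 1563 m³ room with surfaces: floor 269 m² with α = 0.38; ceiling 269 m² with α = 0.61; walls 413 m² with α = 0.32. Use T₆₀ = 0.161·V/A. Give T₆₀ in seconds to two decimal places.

Total absorption A = 269·0.38 + 269·0.61 + 413·0.32 = 398.47 m² sabins.
T₆₀ = 0.161 × 1563 / 398.47 = 0.632 s.

0.63 s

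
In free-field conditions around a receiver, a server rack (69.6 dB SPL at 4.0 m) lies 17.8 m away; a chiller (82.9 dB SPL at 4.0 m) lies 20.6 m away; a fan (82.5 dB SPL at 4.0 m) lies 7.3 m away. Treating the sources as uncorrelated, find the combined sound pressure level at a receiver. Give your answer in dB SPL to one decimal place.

77.9 dB SPL

Propagate each source to the receiver with L = L_ref − 20·log₁₀(r/r_ref), then add intensities.
server rack: 69.6 − 20·log₁₀(17.8/4.0) = 69.6 − 12.97 = 56.63 dB SPL.
chiller: 82.9 − 20·log₁₀(20.6/4.0) = 82.9 − 14.24 = 68.66 dB SPL.
fan: 82.5 − 20·log₁₀(7.3/4.0) = 82.5 − 5.23 = 77.27 dB SPL.
Σ 10^(L/10) = 6.120e+07 → L_total = 10·log₁₀(6.120e+07) = 77.87 dB SPL.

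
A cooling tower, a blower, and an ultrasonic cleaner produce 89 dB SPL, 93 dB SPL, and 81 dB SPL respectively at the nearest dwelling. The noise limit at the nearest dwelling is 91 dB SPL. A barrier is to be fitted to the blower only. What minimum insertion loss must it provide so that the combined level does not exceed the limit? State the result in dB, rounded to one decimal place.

7.7 dB

Everything except the blower sums to 10^(89/10) + 10^(81/10) = 9.202e+08 in linear terms, 89.64 dB SPL.
The limit corresponds to 10^(91/10) = 1.259e+09; subtracting the fixed part leaves 3.387e+08 for the blower, i.e. 85.30 dB SPL.
So the blower must be reduced from 93 to 85.30 dB SPL: IL = 7.70 dB.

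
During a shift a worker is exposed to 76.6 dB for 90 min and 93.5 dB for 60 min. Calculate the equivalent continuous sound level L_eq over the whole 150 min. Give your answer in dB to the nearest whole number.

Weight each interval's intensity by its duration and average over T = 150 min:
Σ tᵢ·10^(Lᵢ/10) = 90·10^(76.6/10) + 60·10^(93.5/10) = 1.384e+11.
L_eq = 10·log₁₀(1.384e+11/150) = 89.65 dB.

90 dB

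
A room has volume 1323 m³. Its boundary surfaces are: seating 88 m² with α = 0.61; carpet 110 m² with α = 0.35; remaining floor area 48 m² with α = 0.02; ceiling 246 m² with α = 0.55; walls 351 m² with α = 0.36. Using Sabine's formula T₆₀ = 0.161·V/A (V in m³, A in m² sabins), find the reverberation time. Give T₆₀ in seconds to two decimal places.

A = Σ Sᵢαᵢ = 88·0.61 + 110·0.35 + 48·0.02 + 246·0.55 + 351·0.36 = 354.80 m².
T₆₀ = 0.161 × 1323 / 354.80 = 0.600 s.

0.60 s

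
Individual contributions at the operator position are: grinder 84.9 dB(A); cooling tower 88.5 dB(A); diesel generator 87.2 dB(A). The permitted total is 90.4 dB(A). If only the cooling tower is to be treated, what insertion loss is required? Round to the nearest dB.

The untreated sources together contribute 10^(84.9/10) + 10^(87.2/10) = 8.338e+08, i.e. 89.21 dB(A).
The limit corresponds to 10^(90.4/10) = 1.096e+09; subtracting the fixed part leaves 2.626e+08 for the cooling tower, i.e. 84.19 dB(A).
So the cooling tower must be reduced from 88.5 to 84.19 dB(A): IL = 4.31 dB.

4 dB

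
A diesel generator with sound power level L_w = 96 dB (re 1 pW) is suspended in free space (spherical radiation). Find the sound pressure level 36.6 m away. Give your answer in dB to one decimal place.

The power spreads over a sphere of area 4π·r², so L_p = L_w − 10·log₁₀(4π·r²).
4π·r² = 1.683e+04 m², 10·log₁₀ of that is 42.262 dB.
L_p = 96 − 42.262 = 53.74 dB.

53.7 dB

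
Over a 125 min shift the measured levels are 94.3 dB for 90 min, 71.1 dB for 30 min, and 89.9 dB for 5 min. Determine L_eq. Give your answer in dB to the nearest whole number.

93 dB

The energy average is taken in the linear domain: L_eq = 10·log₁₀[(Σ tᵢ·10^(Lᵢ/10))/T], T = 125 min.
Σ tᵢ·10^(Lᵢ/10) = 90·10^(94.3/10) + 30·10^(71.1/10) + 5·10^(89.9/10) = 2.475e+11.
L_eq = 10·log₁₀(2.475e+11/125) = 92.97 dB.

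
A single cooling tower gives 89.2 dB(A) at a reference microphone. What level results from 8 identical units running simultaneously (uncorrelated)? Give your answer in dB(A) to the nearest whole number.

98 dB(A)

With 8 equal, uncorrelated contributions the intensity is 8× that of one unit, giving a rise of 10·log₁₀ 8.
L_total = 89.2 + 10·log₁₀(8) = 89.2 + 9.031 = 98.23 dB(A).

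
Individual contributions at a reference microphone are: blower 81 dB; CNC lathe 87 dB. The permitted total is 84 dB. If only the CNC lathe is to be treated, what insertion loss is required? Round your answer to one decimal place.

6.0 dB

Everything except the CNC lathe sums to 10^(81/10) = 1.259e+08 in linear terms, 81.00 dB.
To meet 84 dB overall, the treated CNC lathe may contribute at most 10^(84/10) − 1.259e+08 = 1.253e+08, i.e. 80.98 dB.
So the CNC lathe must be reduced from 87 to 80.98 dB: IL = 6.02 dB.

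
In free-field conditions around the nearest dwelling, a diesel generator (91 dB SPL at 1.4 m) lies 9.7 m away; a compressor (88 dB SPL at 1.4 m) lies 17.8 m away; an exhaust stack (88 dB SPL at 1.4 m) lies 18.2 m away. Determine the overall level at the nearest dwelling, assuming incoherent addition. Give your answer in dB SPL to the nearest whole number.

75 dB SPL

Apply inverse-square spreading to bring every level to the receiver, then sum 10^(L/10).
diesel generator: 91 − 20·log₁₀(9.7/1.4) = 91 − 16.81 = 74.19 dB SPL.
compressor: 88 − 20·log₁₀(17.8/1.4) = 88 − 22.09 = 65.91 dB SPL.
exhaust stack: 88 − 20·log₁₀(18.2/1.4) = 88 − 22.28 = 65.72 dB SPL.
Σ 10^(L/10) = 3.386e+07 → L_total = 10·log₁₀(3.386e+07) = 75.30 dB SPL.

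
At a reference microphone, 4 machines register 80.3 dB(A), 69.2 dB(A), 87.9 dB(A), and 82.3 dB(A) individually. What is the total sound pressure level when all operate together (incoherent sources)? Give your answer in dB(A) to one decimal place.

For uncorrelated sources the intensities add, so convert each level to linear form, sum, and take 10·log₁₀ of the total.
Σ 10^(L/10) = 10^(80.3/10) + 10^(69.2/10) + 10^(87.9/10) + 10^(82.3/10) = 9.019e+08.
L_total = 10·log₁₀(9.019e+08) = 89.55 dB(A).

89.6 dB(A)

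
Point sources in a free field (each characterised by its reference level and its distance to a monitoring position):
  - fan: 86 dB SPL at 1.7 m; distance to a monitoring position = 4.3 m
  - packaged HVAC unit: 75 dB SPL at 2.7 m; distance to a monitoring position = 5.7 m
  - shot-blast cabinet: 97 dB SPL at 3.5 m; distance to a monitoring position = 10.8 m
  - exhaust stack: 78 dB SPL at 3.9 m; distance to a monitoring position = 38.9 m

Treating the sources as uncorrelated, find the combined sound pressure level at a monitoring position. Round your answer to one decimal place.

87.8 dB SPL

Propagate each source to the receiver with L = L_ref − 20·log₁₀(r/r_ref), then add intensities.
fan: 86 − 20·log₁₀(4.3/1.7) = 86 − 8.06 = 77.94 dB SPL.
packaged HVAC unit: 75 − 20·log₁₀(5.7/2.7) = 75 − 6.49 = 68.51 dB SPL.
shot-blast cabinet: 97 − 20·log₁₀(10.8/3.5) = 97 − 9.79 = 87.21 dB SPL.
exhaust stack: 78 − 20·log₁₀(38.9/3.9) = 78 − 19.98 = 58.02 dB SPL.
Σ 10^(L/10) = 5.963e+08 → L_total = 10·log₁₀(5.963e+08) = 87.75 dB SPL.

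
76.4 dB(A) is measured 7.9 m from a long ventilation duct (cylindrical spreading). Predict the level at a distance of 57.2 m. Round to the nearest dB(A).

Cylindrical spreading from a line source gives a 10·log₁₀(r₂/r₁) drop.
L₂ = 76.4 − 10·log₁₀(57.2/7.9) = 76.4 − 8.598 = 67.80 dB(A).

68 dB(A)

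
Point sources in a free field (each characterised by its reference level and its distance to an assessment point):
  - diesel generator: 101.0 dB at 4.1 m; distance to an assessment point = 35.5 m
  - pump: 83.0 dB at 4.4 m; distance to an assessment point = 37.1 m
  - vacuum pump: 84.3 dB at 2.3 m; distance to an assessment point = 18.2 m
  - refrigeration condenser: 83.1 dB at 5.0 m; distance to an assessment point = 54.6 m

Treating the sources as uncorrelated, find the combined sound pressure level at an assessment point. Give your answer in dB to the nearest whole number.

82 dB

Apply inverse-square spreading to bring every level to the receiver, then sum 10^(L/10).
diesel generator: 101.0 − 20·log₁₀(35.5/4.1) = 101.0 − 18.75 = 82.25 dB.
pump: 83.0 − 20·log₁₀(37.1/4.4) = 83.0 − 18.52 = 64.48 dB.
vacuum pump: 84.3 − 20·log₁₀(18.2/2.3) = 84.3 − 17.97 = 66.33 dB.
refrigeration condenser: 83.1 − 20·log₁₀(54.6/5.0) = 83.1 − 20.76 = 62.34 dB.
Σ 10^(L/10) = 1.767e+08 → L_total = 10·log₁₀(1.767e+08) = 82.47 dB.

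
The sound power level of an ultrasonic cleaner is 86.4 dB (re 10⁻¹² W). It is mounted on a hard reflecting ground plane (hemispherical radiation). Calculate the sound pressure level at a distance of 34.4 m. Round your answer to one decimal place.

47.7 dB

The power spreads over a hemisphere of area 2π·r², so L_p = L_w − 10·log₁₀(2π·r²).
2π·r² = 7435 m², 10·log₁₀ of that is 38.713 dB.
L_p = 86.4 − 38.713 = 47.69 dB.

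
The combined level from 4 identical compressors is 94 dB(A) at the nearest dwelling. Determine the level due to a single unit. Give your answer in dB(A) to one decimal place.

4 equal contributions raise the level by 10·log₁₀ 4 = 6.021 dB, so each unit alone gives 94 − 6.021.

88.0 dB(A)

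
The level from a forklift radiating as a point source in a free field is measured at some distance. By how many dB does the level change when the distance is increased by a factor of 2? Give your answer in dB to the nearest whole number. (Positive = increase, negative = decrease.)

With spherical spreading the level changes by −20·log₁₀(r₂/r₁).
ΔL = −20·log₁₀(2) = -6.02 dB.

-6 dB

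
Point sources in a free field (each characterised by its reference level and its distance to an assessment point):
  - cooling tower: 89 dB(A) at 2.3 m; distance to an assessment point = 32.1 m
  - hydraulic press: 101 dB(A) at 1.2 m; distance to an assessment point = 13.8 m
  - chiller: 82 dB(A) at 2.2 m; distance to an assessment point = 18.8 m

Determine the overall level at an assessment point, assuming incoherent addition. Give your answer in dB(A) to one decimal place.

First find each source's level at the receiver (point-source: −20·log₁₀(r/r_ref)), then combine on an intensity basis.
cooling tower: 89 − 20·log₁₀(32.1/2.3) = 89 − 22.90 = 66.10 dB(A).
hydraulic press: 101 − 20·log₁₀(13.8/1.2) = 101 − 21.21 = 79.79 dB(A).
chiller: 82 − 20·log₁₀(18.8/2.2) = 82 − 18.63 = 63.37 dB(A).
Σ 10^(L/10) = 1.014e+08 → L_total = 10·log₁₀(1.014e+08) = 80.06 dB(A).

80.1 dB(A)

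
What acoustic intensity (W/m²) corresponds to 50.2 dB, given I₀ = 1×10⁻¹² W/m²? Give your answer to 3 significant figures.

1.05e-07 W/m²

I/I₀ = 10^(50.2/10) = 1.047e+05, so I = 1.047e+05 × 10⁻¹² W/m².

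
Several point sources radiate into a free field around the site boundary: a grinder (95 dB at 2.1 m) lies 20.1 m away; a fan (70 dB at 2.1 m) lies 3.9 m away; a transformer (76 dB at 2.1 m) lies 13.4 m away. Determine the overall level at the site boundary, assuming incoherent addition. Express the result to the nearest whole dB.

76 dB

Propagate each source to the receiver with L = L_ref − 20·log₁₀(r/r_ref), then add intensities.
grinder: 95 − 20·log₁₀(20.1/2.1) = 95 − 19.62 = 75.38 dB.
fan: 70 − 20·log₁₀(3.9/2.1) = 70 − 5.38 = 64.62 dB.
transformer: 76 − 20·log₁₀(13.4/2.1) = 76 − 16.10 = 59.90 dB.
Σ 10^(L/10) = 3.840e+07 → L_total = 10·log₁₀(3.840e+07) = 75.84 dB.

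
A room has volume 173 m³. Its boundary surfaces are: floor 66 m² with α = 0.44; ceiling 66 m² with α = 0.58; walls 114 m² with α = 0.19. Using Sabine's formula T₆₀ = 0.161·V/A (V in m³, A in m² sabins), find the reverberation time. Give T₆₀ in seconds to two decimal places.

Summing Sᵢαᵢ: 66·0.44 + 66·0.58 + 114·0.19 = 88.98 m².
T₆₀ = 0.161·V/A = 0.161·173/88.98 = 0.313 s.

0.31 s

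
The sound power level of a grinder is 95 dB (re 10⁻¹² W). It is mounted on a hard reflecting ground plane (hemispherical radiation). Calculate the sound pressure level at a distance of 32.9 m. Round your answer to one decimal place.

56.7 dB

Free-field hemispherical radiation: L_p = L_w − 10·log₁₀(2π·r²), r = 32.9 m.
2π·r² = 6801 m², 10·log₁₀ of that is 38.326 dB.
L_p = 95 − 38.326 = 56.67 dB.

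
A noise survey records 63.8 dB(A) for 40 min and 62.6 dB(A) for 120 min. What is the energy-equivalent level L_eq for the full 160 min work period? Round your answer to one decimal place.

62.9 dB(A)

Weight each interval's intensity by its duration and average over T = 160 min:
Σ tᵢ·10^(Lᵢ/10) = 40·10^(63.8/10) + 120·10^(62.6/10) = 3.143e+08.
L_eq = 10·log₁₀(3.143e+08/160) = 62.93 dB(A).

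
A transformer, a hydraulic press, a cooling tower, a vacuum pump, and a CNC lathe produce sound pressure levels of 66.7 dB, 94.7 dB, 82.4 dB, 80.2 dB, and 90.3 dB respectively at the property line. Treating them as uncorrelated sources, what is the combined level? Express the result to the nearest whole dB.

96 dB

For uncorrelated sources the intensities add, so convert each level to linear form, sum, and take 10·log₁₀ of the total.
Σ 10^(L/10) = 10^(66.7/10) + 10^(94.7/10) + 10^(82.4/10) + 10^(80.2/10) + 10^(90.3/10) = 4.306e+09.
L_total = 10·log₁₀(4.306e+09) = 96.34 dB.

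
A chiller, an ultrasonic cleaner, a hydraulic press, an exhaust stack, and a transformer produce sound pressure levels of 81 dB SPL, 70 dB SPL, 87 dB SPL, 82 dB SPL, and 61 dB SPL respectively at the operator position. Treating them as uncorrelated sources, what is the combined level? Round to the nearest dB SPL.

For uncorrelated sources the intensities add, so convert each level to linear form, sum, and take 10·log₁₀ of the total.
Σ 10^(L/10) = 10^(81/10) + 10^(70/10) + 10^(87/10) + 10^(82/10) + 10^(61/10) = 7.968e+08.
L_total = 10·log₁₀(7.968e+08) = 89.01 dB SPL.

89 dB SPL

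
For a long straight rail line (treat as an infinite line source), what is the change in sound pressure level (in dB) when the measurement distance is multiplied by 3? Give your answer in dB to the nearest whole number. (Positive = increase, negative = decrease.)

-5 dB

A line source loses 3 dB per doubling of distance; generally ΔL = −10·log₁₀(r₂/r₁).
ΔL = −10·log₁₀(3) = -4.77 dB.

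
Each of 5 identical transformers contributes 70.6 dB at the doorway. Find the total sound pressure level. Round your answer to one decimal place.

N identical incoherent sources raise the level by 10·log₁₀ N.
L_total = 70.6 + 10·log₁₀(5) = 70.6 + 6.990 = 77.59 dB.

77.6 dB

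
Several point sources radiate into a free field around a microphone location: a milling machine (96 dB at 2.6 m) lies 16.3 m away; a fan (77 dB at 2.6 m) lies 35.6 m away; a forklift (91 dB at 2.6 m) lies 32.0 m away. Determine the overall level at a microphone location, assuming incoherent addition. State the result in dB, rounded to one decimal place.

First find each source's level at the receiver (point-source: −20·log₁₀(r/r_ref)), then combine on an intensity basis.
milling machine: 96 − 20·log₁₀(16.3/2.6) = 96 − 15.94 = 80.06 dB.
fan: 77 − 20·log₁₀(35.6/2.6) = 77 − 22.73 = 54.27 dB.
forklift: 91 − 20·log₁₀(32.0/2.6) = 91 − 21.80 = 69.20 dB.
Σ 10^(L/10) = 1.099e+08 → L_total = 10·log₁₀(1.099e+08) = 80.41 dB.

80.4 dB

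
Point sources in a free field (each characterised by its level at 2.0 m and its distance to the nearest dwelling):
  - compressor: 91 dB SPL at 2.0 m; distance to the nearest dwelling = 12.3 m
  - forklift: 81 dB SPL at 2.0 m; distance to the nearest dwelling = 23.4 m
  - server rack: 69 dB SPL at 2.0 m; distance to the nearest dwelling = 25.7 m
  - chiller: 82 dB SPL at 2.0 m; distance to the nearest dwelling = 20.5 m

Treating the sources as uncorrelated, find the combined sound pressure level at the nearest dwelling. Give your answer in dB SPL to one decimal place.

75.5 dB SPL

Propagate each source to the receiver with L = L_ref − 20·log₁₀(r/r_ref), then add intensities.
compressor: 91 − 20·log₁₀(12.3/2.0) = 91 − 15.78 = 75.22 dB SPL.
forklift: 81 − 20·log₁₀(23.4/2.0) = 81 − 21.36 = 59.64 dB SPL.
server rack: 69 − 20·log₁₀(25.7/2.0) = 69 − 22.18 = 46.82 dB SPL.
chiller: 82 − 20·log₁₀(20.5/2.0) = 82 − 20.21 = 61.79 dB SPL.
Σ 10^(L/10) = 3.576e+07 → L_total = 10·log₁₀(3.576e+07) = 75.53 dB SPL.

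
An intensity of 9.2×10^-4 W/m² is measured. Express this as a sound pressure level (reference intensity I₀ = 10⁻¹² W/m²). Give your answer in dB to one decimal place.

89.6 dB

I/I₀ = 9.2×10^-4/10⁻¹² = 9.2×10^8, and L = 10·log₁₀(I/I₀).
L = 10·(0.9638 + 8) = 89.64 dB.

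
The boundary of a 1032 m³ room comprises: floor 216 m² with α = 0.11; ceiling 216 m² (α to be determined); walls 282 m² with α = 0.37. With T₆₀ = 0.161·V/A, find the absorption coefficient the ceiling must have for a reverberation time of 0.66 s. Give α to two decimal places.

Required total absorption A = 0.161·1032/0.66 = 251.75 m².
Absorption from the other surfaces = 216·0.11 + 282·0.37 = 128.10 m², so the ceiling must supply 123.65 m² over 216 m².
α = 123.65/216 = 0.572.

0.57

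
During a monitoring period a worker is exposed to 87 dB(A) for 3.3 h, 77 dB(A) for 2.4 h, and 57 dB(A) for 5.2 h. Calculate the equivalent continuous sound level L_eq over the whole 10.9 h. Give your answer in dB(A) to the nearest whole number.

82 dB(A)

L_eq = 10·log₁₀[(1/T)·Σ tᵢ·10^(Lᵢ/10)] with T = 10.9 h.
Σ tᵢ·10^(Lᵢ/10) = 3.3·10^(87/10) + 2.4·10^(77/10) + 5.2·10^(57/10) = 1.777e+09.
L_eq = 10·log₁₀(1.777e+09/10.9) = 82.12 dB(A).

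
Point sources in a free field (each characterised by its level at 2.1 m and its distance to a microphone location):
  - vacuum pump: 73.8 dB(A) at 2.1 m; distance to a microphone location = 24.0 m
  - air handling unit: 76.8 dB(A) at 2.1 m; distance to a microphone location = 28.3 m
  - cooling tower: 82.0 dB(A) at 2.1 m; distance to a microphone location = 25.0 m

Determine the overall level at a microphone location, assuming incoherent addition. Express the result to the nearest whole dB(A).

62 dB(A)

First find each source's level at the receiver (point-source: −20·log₁₀(r/r_ref)), then combine on an intensity basis.
vacuum pump: 73.8 − 20·log₁₀(24.0/2.1) = 73.8 − 21.16 = 52.64 dB(A).
air handling unit: 76.8 − 20·log₁₀(28.3/2.1) = 76.8 − 22.59 = 54.21 dB(A).
cooling tower: 82.0 − 20·log₁₀(25.0/2.1) = 82.0 − 21.51 = 60.49 dB(A).
Σ 10^(L/10) = 1.566e+06 → L_total = 10·log₁₀(1.566e+06) = 61.95 dB(A).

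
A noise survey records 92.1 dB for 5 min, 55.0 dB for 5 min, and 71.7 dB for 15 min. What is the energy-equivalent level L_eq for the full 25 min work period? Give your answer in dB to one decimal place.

L_eq = 10·log₁₀[(1/T)·Σ tᵢ·10^(Lᵢ/10)] with T = 25 min.
Σ tᵢ·10^(Lᵢ/10) = 5·10^(92.1/10) + 5·10^(55.0/10) + 15·10^(71.7/10) = 8.332e+09.
L_eq = 10·log₁₀(8.332e+09/25) = 85.23 dB.

85.2 dB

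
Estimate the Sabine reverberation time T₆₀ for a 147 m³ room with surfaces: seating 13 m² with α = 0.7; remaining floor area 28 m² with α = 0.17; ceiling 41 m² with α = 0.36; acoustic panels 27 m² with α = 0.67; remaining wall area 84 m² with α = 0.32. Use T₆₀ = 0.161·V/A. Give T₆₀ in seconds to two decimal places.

Summing Sᵢαᵢ: 13·0.7 + 28·0.17 + 41·0.36 + 27·0.67 + 84·0.32 = 73.59 m².
T₆₀ = 0.161 × 147 / 73.59 = 0.322 s.

0.32 s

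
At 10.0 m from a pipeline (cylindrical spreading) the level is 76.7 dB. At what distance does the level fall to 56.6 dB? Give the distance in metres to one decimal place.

The 20.1 dB drop corresponds to a distance ratio of 10^(20.1/10) for a line source.
r₂ = 10.0·10^((76.7−56.6)/10) = 10.0·10^(20.1/10) = 1023.29 m.

1023.3 m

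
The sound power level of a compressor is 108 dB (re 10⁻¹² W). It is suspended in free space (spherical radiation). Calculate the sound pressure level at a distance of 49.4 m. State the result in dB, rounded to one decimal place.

63.1 dB

L_p = L_w − 10·log₁₀(4π·r²) with r = 49.4 m.
4π·r² = 3.067e+04 m², 10·log₁₀ of that is 44.867 dB.
L_p = 108 − 44.867 = 63.13 dB.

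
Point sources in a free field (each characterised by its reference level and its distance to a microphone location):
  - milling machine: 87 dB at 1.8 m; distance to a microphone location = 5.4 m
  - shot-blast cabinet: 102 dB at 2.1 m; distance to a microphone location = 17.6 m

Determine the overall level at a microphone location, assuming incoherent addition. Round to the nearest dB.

84 dB

Apply inverse-square spreading to bring every level to the receiver, then sum 10^(L/10).
milling machine: 87 − 20·log₁₀(5.4/1.8) = 87 − 9.54 = 77.46 dB.
shot-blast cabinet: 102 − 20·log₁₀(17.6/2.1) = 102 − 18.47 = 83.53 dB.
Σ 10^(L/10) = 2.813e+08 → L_total = 10·log₁₀(2.813e+08) = 84.49 dB.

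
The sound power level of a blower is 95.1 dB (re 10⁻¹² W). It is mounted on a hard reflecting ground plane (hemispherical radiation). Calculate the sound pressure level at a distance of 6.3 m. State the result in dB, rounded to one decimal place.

71.1 dB

L_p = L_w − 10·log₁₀(2π·r²) with r = 6.3 m.
2π·r² = 249.4 m², 10·log₁₀ of that is 23.969 dB.
L_p = 95.1 − 23.969 = 71.13 dB.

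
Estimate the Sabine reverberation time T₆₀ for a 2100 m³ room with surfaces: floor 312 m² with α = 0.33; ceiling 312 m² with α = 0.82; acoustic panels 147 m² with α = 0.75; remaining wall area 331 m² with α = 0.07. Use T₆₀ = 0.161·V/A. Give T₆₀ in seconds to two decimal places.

0.69 s

A = Σ Sᵢαᵢ = 312·0.33 + 312·0.82 + 147·0.75 + 331·0.07 = 492.22 m².
T₆₀ = 0.161 × 2100 / 492.22 = 0.687 s.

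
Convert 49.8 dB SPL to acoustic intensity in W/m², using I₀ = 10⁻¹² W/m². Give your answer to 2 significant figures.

I/I₀ = 10^(49.8/10) = 9.55e+04, so I = 9.55e+04 × 10⁻¹² W/m².

9.5e-08 W/m²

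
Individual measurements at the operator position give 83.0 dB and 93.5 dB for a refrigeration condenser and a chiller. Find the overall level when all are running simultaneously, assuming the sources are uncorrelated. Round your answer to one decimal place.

Incoherent sources combine by intensity addition: L_total = 10·log₁₀(Σ 10^(L_i/10)).
Σ 10^(L/10) = 10^(83.0/10) + 10^(93.5/10) = 2.438e+09.
L_total = 10·log₁₀(2.438e+09) = 93.87 dB.

93.9 dB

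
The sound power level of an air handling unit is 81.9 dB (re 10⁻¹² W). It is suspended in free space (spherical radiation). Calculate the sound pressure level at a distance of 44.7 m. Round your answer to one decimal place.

Free-field spherical radiation: L_p = L_w − 10·log₁₀(4π·r²), r = 44.7 m.
4π·r² = 2.511e+04 m², 10·log₁₀ of that is 43.998 dB.
L_p = 81.9 − 43.998 = 37.90 dB.

37.9 dB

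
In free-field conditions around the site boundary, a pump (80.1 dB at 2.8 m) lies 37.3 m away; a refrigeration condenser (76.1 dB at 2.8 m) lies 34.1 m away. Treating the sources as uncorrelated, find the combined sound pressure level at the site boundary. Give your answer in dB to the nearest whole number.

Propagate each source to the receiver with L = L_ref − 20·log₁₀(r/r_ref), then add intensities.
pump: 80.1 − 20·log₁₀(37.3/2.8) = 80.1 − 22.49 = 57.61 dB.
refrigeration condenser: 76.1 − 20·log₁₀(34.1/2.8) = 76.1 − 21.71 = 54.39 dB.
Σ 10^(L/10) = 8.513e+05 → L_total = 10·log₁₀(8.513e+05) = 59.30 dB.

59 dB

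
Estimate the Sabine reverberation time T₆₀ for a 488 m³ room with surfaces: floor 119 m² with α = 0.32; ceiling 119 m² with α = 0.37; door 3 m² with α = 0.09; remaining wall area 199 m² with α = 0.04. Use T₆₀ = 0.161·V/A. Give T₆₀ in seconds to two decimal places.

A = Σ Sᵢαᵢ = 119·0.32 + 119·0.37 + 3·0.09 + 199·0.04 = 90.34 m².
T₆₀ = 0.161 × 488 / 90.34 = 0.870 s.

0.87 s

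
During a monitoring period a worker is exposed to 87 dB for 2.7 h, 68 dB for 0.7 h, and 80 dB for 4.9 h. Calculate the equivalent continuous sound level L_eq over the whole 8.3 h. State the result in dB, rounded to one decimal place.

83.5 dB

The energy average is taken in the linear domain: L_eq = 10·log₁₀[(Σ tᵢ·10^(Lᵢ/10))/T], T = 8.3 h.
Σ tᵢ·10^(Lᵢ/10) = 2.7·10^(87/10) + 0.7·10^(68/10) + 4.9·10^(80/10) = 1.848e+09.
L_eq = 10·log₁₀(1.848e+09/8.3) = 83.48 dB.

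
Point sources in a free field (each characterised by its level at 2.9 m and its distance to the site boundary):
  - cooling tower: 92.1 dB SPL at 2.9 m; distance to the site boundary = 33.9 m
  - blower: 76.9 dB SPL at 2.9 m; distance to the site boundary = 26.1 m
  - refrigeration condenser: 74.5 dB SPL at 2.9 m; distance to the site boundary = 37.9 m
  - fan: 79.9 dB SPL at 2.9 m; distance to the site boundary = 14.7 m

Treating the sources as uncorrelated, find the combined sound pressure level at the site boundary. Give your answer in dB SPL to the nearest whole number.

First find each source's level at the receiver (point-source: −20·log₁₀(r/r_ref)), then combine on an intensity basis.
cooling tower: 92.1 − 20·log₁₀(33.9/2.9) = 92.1 − 21.36 = 70.74 dB SPL.
blower: 76.9 − 20·log₁₀(26.1/2.9) = 76.9 − 19.08 = 57.82 dB SPL.
refrigeration condenser: 74.5 − 20·log₁₀(37.9/2.9) = 74.5 − 22.32 = 52.18 dB SPL.
fan: 79.9 − 20·log₁₀(14.7/2.9) = 79.9 − 14.10 = 65.80 dB SPL.
Σ 10^(L/10) = 1.644e+07 → L_total = 10·log₁₀(1.644e+07) = 72.16 dB SPL.

72 dB SPL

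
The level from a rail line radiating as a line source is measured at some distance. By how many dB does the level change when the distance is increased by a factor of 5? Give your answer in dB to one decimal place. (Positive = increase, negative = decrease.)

A line source loses 3 dB per doubling of distance; generally ΔL = −10·log₁₀(r₂/r₁).
ΔL = −10·log₁₀(5) = -6.99 dB.

-7.0 dB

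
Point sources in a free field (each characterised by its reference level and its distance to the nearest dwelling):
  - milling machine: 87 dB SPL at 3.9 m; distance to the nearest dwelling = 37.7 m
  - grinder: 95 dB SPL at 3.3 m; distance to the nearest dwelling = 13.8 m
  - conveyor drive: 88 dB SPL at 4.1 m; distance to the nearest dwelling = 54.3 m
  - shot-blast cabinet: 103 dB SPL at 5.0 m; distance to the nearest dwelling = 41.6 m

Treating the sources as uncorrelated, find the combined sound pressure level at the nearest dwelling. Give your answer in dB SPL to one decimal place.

Apply inverse-square spreading to bring every level to the receiver, then sum 10^(L/10).
milling machine: 87 − 20·log₁₀(37.7/3.9) = 87 − 19.71 = 67.29 dB SPL.
grinder: 95 − 20·log₁₀(13.8/3.3) = 95 − 12.43 = 82.57 dB SPL.
conveyor drive: 88 − 20·log₁₀(54.3/4.1) = 88 − 22.44 = 65.56 dB SPL.
shot-blast cabinet: 103 − 20·log₁₀(41.6/5.0) = 103 − 18.40 = 84.60 dB SPL.
Σ 10^(L/10) = 4.780e+08 → L_total = 10·log₁₀(4.780e+08) = 86.79 dB SPL.

86.8 dB SPL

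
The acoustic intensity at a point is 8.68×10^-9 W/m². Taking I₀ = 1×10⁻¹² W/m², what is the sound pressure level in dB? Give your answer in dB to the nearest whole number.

39 dB

L = 10·log₁₀(I/I₀) = 10·log₁₀(8.68×10^-9/10⁻¹²) = 10·log₁₀(8.68×10^3).
L = 10·(0.9385 + 3) = 39.39 dB.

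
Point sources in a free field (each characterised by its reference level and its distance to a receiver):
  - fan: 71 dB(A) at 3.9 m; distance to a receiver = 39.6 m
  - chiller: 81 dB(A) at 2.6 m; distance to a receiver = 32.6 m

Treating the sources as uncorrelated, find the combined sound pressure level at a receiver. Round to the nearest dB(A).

60 dB(A)

Apply inverse-square spreading to bring every level to the receiver, then sum 10^(L/10).
fan: 71 − 20·log₁₀(39.6/3.9) = 71 − 20.13 = 50.87 dB(A).
chiller: 81 − 20·log₁₀(32.6/2.6) = 81 − 21.96 = 59.04 dB(A).
Σ 10^(L/10) = 9.229e+05 → L_total = 10·log₁₀(9.229e+05) = 59.65 dB(A).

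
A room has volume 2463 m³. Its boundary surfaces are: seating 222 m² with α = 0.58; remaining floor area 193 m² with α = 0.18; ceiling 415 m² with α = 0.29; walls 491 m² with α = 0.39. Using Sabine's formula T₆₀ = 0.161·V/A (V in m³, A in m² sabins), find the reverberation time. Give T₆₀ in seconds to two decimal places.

A = Σ Sᵢαᵢ = 222·0.58 + 193·0.18 + 415·0.29 + 491·0.39 = 475.34 m².
T₆₀ = 0.161 × 2463 / 475.34 = 0.834 s.

0.83 s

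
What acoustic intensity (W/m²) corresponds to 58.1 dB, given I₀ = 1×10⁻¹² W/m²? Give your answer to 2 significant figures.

I = I₀·10^(L/10) = 10⁻¹² × 10^(58.1/10) = 10^(-6.190).

6.5e-07 W/m²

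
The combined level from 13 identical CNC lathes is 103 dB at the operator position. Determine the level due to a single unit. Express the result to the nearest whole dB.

For N identical incoherent sources L_total = L₁ + 10·log₁₀ N, so L₁ = 103 − 10·log₁₀(13) = 103 − 11.139.

92 dB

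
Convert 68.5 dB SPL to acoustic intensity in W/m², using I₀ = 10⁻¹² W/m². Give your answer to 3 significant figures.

I = I₀·10^(L/10) = 10⁻¹² × 10^(68.5/10) = 10^(-5.150).

7.08e-06 W/m²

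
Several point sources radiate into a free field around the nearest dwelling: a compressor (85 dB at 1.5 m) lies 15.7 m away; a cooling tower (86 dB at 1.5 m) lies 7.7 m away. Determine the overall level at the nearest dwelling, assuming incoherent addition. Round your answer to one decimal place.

72.6 dB

First find each source's level at the receiver (point-source: −20·log₁₀(r/r_ref)), then combine on an intensity basis.
compressor: 85 − 20·log₁₀(15.7/1.5) = 85 − 20.40 = 64.60 dB.
cooling tower: 86 − 20·log₁₀(7.7/1.5) = 86 − 14.21 = 71.79 dB.
Σ 10^(L/10) = 1.799e+07 → L_total = 10·log₁₀(1.799e+07) = 72.55 dB.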